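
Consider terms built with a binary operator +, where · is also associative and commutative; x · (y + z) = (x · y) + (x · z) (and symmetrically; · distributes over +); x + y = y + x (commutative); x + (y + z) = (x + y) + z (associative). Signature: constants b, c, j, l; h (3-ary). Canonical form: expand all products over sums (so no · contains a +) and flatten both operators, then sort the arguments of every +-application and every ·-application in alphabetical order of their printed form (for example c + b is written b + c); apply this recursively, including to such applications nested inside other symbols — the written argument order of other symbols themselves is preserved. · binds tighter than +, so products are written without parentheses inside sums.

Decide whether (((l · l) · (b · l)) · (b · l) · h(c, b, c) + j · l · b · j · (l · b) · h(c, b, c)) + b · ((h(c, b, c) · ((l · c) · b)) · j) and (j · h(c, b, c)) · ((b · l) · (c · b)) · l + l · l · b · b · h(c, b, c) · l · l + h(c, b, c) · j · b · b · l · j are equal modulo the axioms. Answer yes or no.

Answer: no — b · b · c · h(c, b, c) · j · l + b · b · h(c, b, c) · j · j · l · l + b · b · h(c, b, c) · l · l · l · l vs b · b · c · h(c, b, c) · j · l · l + b · b · h(c, b, c) · j · j · l + b · b · h(c, b, c) · l · l · l · l

Derivation:
Left:  (((l · l) · (b · l)) · (b · l) · h(c, b, c) + j · l · b · j · (l · b) · h(c, b, c)) + b · ((h(c, b, c) · ((l · c) · b)) · j)
  Merge nested applications:  b · b · h(c, b, c) · l · l · l · l + b · b · h(c, b, c) · j · j · l · l + b · b · c · h(c, b, c) · j · l
  Order the arguments:  b · b · c · h(c, b, c) · j · l + b · b · h(c, b, c) · j · j · l · l + b · b · h(c, b, c) · l · l · l · l
Right:  (j · h(c, b, c)) · ((b · l) · (c · b)) · l + l · l · b · b · h(c, b, c) · l · l + h(c, b, c) · j · b · b · l · j
  Merge nested applications:  b · b · c · h(c, b, c) · j · l · l + b · b · h(c, b, c) · l · l · l · l + b · b · h(c, b, c) · j · j · l
  Order the arguments:  b · b · c · h(c, b, c) · j · l · l + b · b · h(c, b, c) · j · j · l + b · b · h(c, b, c) · l · l · l · l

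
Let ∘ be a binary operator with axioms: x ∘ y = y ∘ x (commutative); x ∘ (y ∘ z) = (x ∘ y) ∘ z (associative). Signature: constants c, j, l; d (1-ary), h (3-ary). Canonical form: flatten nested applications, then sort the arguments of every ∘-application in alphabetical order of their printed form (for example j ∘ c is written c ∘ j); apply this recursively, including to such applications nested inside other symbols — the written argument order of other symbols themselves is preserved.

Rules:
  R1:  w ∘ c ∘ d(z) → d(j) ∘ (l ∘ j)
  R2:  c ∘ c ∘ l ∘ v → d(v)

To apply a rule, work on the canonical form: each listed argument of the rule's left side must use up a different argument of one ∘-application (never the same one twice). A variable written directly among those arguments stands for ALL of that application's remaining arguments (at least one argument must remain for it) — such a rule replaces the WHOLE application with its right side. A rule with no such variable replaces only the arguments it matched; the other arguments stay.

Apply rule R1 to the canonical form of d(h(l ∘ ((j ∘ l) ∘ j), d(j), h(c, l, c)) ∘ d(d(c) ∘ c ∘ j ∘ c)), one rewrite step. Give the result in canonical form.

Answer: d(d(d(j) ∘ j ∘ l) ∘ h(j ∘ j ∘ l ∘ l, d(j), h(c, l, c)))

Derivation:
Canonical form:  d(d(c ∘ c ∘ d(c) ∘ j) ∘ h(j ∘ j ∘ l ∘ l, d(j), h(c, l, c)))
R1 matches:  uses c, d(c);  w := c ∘ j, z := c
The variable takes the whole remainder — replace the entire application.
New term:  d(d(d(j) ∘ j ∘ l) ∘ h(j ∘ j ∘ l ∘ l, d(j), h(c, l, c)))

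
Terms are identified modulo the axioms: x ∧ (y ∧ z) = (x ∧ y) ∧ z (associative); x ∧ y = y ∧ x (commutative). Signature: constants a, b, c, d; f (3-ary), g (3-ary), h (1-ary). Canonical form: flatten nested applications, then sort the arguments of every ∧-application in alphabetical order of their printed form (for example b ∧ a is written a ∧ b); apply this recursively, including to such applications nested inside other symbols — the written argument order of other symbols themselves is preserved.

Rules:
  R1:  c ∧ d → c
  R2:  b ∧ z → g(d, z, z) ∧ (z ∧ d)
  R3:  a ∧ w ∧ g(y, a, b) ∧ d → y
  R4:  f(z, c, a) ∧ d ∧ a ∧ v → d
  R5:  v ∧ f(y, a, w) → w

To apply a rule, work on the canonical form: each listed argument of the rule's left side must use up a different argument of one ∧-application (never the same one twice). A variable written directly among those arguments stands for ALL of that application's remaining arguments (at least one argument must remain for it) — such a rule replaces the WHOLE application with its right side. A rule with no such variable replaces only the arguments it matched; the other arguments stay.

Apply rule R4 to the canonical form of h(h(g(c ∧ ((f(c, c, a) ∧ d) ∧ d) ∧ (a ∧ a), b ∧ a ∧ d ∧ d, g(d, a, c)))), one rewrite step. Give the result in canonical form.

Answer: h(h(g(d, a ∧ b ∧ d ∧ d, g(d, a, c))))

Derivation:
Canonical form:  h(h(g(a ∧ a ∧ c ∧ d ∧ d ∧ f(c, c, a), a ∧ b ∧ d ∧ d, g(d, a, c))))
R4 matches:  uses a, d, f(c, c, a);  v := a ∧ c ∧ d, z := c
The variable takes the whole remainder — replace the entire application.
Result:  h(h(g(d, a ∧ b ∧ d ∧ d, g(d, a, c))))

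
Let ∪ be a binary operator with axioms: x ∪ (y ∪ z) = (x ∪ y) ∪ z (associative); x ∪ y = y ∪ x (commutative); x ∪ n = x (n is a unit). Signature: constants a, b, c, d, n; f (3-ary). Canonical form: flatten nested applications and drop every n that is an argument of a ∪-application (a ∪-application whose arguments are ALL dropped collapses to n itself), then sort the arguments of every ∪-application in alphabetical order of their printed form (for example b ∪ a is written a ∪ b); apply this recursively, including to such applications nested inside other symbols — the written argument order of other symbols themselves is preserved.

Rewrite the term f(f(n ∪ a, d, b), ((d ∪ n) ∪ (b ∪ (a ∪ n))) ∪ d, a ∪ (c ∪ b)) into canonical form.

Answer: f(f(a, d, b), a ∪ b ∪ d ∪ d, a ∪ b ∪ c)

Derivation:
Descend into:  ((d ∪ n) ∪ (b ∪ (a ∪ n))) ∪ d
Merge nested applications:  d ∪ n ∪ b ∪ a ∪ n ∪ d
Drop the unit:  drop n (×2)
Sort arguments:  a ∪ b ∪ d ∪ d
Rebuild:  f(f(a, d, b), a ∪ b ∪ d ∪ d, a ∪ b ∪ c)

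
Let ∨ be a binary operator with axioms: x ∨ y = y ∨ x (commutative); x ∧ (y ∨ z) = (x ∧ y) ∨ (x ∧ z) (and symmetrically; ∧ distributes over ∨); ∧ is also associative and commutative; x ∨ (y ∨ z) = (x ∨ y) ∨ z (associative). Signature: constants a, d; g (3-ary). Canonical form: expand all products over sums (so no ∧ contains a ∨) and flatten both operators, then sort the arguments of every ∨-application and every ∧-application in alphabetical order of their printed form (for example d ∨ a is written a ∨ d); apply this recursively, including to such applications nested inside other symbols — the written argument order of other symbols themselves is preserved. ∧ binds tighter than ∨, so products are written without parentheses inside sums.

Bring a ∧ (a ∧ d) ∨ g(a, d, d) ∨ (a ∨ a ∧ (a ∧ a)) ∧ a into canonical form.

Expand products over sums:  a ∧ a ∧ d ∨ g(a, d, d) ∨ a ∧ a ∨ a ∧ a ∧ a ∧ a
Order the arguments:  a ∧ a ∨ a ∧ a ∧ a ∧ a ∨ a ∧ a ∧ d ∨ g(a, d, d)

Answer: a ∧ a ∨ a ∧ a ∧ a ∧ a ∨ a ∧ a ∧ d ∨ g(a, d, d)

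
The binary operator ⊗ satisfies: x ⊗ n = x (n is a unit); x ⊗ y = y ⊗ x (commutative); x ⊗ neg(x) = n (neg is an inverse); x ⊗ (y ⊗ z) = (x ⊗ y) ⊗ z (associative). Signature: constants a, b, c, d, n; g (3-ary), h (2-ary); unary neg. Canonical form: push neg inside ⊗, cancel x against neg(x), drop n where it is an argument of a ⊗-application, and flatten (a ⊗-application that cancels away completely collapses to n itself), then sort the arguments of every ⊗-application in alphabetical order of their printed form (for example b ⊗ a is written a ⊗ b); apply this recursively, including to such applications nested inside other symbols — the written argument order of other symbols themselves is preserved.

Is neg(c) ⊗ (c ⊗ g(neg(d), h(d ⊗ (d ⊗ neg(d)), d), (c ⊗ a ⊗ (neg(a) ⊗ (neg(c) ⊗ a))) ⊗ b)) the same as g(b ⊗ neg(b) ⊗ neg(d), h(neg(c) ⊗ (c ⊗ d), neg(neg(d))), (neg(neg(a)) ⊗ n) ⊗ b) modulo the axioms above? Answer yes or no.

Answer: yes — both canonical forms are g(neg(d), h(d, d), a ⊗ b)

Derivation:
Left:  neg(c) ⊗ (c ⊗ g(neg(d), h(d ⊗ (d ⊗ neg(d)), d), (c ⊗ a ⊗ (neg(a) ⊗ (neg(c) ⊗ a))) ⊗ b))
  Cancel:  c cancels
  Combine occurrences:  g(neg(d), h(d, d), a ⊗ b)
Right:  g(b ⊗ neg(b) ⊗ neg(d), h(neg(c) ⊗ (c ⊗ d), neg(neg(d))), (neg(neg(a)) ⊗ n) ⊗ b)
  Work inside:  (neg(neg(a)) ⊗ n) ⊗ b
  Push neg inside:  distribute neg over ⊗ and collapse double neg
  Collect:  a ⊗ b
  Reassemble:  g(neg(d), h(d, d), a ⊗ b)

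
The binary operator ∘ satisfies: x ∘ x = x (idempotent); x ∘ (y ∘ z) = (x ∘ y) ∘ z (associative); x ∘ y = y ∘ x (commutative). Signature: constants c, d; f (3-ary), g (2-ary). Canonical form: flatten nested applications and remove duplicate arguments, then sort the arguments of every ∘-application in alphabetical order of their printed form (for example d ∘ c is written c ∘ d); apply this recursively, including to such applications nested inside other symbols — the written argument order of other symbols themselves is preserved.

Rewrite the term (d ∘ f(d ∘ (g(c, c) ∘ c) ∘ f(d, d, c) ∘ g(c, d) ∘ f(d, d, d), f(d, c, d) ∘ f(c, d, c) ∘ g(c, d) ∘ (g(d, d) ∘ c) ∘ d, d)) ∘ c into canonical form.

Flatten:  d ∘ f(d ∘ (g(c, c) ∘ c) ∘ f(d, d, c) ∘ g(c, d) ∘ f(d, d, d), f(d, c, d) ∘ f(c, d, c) ∘ g(c, d) ∘ (g(d, d) ∘ c) ∘ d, d) ∘ c
Inside:  f(d ∘ (g(c, c) ∘ c) ∘ f(d, d, c) ∘ g(c, d) ∘ f(d, d, d), f(d, c, d) ∘ f(c, d, c) ∘ g(c, d) ∘ (g(d, d) ∘ c) ∘ d, d)  →  f(c ∘ d ∘ f(d, d, c) ∘ f(d, d, d) ∘ g(c, c) ∘ g(c, d), c ∘ d ∘ f(c, d, c) ∘ f(d, c, d) ∘ g(c, d) ∘ g(d, d), d)
Sort:  c ∘ d ∘ f(c ∘ d ∘ f(d, d, c) ∘ f(d, d, d) ∘ g(c, c) ∘ g(c, d), c ∘ d ∘ f(c, d, c) ∘ f(d, c, d) ∘ g(c, d) ∘ g(d, d), d)

Answer: c ∘ d ∘ f(c ∘ d ∘ f(d, d, c) ∘ f(d, d, d) ∘ g(c, c) ∘ g(c, d), c ∘ d ∘ f(c, d, c) ∘ f(d, c, d) ∘ g(c, d) ∘ g(d, d), d)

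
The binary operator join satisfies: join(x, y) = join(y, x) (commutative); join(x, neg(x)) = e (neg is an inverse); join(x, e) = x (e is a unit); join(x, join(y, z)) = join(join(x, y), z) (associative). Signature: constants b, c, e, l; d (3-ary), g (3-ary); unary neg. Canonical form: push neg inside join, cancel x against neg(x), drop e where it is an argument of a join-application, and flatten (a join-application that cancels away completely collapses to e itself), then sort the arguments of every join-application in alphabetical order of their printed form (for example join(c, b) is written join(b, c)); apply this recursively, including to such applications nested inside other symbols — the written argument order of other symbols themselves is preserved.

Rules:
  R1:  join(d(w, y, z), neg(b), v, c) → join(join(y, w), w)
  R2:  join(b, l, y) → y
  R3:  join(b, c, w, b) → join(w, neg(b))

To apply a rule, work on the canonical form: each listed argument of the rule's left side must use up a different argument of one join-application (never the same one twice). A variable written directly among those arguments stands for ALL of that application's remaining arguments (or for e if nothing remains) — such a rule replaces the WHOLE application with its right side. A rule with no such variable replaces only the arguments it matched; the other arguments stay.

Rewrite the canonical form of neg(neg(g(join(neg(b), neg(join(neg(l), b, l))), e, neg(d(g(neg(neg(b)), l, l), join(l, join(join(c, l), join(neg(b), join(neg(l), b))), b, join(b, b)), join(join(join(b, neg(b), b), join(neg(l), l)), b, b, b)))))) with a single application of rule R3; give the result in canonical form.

Canonical form:  g(join(neg(b), neg(b)), e, neg(d(g(b, l, l), join(b, b, b, c, l), join(b, b, b, b))))
Apply R3:  consuming b, b, c;  w := join(b, l)
The extension variable absorbs all remaining arguments, so the whole application is rewritten.
New term:  g(join(neg(b), neg(b)), e, neg(d(g(b, l, l), l, join(b, b, b, b))))

Answer: g(join(neg(b), neg(b)), e, neg(d(g(b, l, l), l, join(b, b, b, b))))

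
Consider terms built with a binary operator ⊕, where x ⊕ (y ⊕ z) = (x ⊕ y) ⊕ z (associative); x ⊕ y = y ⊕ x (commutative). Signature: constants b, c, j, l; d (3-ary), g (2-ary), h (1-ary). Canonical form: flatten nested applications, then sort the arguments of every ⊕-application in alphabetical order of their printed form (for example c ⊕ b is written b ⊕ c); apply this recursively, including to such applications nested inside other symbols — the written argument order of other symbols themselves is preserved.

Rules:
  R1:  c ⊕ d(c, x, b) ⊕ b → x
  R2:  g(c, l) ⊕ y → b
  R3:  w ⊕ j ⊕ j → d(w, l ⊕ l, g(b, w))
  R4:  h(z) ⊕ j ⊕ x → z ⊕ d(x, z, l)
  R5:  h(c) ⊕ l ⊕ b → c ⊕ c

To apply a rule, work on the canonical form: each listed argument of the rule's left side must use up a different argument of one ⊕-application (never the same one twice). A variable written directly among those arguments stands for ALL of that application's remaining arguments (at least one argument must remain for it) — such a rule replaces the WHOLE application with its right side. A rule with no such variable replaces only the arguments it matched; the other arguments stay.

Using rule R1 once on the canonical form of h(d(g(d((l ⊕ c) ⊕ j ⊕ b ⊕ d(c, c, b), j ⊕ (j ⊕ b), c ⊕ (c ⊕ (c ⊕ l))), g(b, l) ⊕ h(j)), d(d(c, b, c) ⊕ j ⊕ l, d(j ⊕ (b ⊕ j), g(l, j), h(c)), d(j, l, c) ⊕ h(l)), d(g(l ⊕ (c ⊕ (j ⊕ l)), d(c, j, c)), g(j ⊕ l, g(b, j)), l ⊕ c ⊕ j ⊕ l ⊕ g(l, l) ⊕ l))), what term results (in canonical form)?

Canonical form:  h(d(g(d(b ⊕ c ⊕ d(c, c, b) ⊕ j ⊕ l, b ⊕ j ⊕ j, c ⊕ c ⊕ c ⊕ l), g(b, l) ⊕ h(j)), d(d(c, b, c) ⊕ j ⊕ l, d(b ⊕ j ⊕ j, g(l, j), h(c)), d(j, l, c) ⊕ h(l)), d(g(c ⊕ j ⊕ l ⊕ l, d(c, j, c)), g(j ⊕ l, g(b, j)), c ⊕ g(l, l) ⊕ j ⊕ l ⊕ l ⊕ l)))
Apply R1:  consuming b, c, d(c, c, b);  x := c
New term:  h(d(g(d(c ⊕ j ⊕ l, b ⊕ j ⊕ j, c ⊕ c ⊕ c ⊕ l), g(b, l) ⊕ h(j)), d(d(c, b, c) ⊕ j ⊕ l, d(b ⊕ j ⊕ j, g(l, j), h(c)), d(j, l, c) ⊕ h(l)), d(g(c ⊕ j ⊕ l ⊕ l, d(c, j, c)), g(j ⊕ l, g(b, j)), c ⊕ g(l, l) ⊕ j ⊕ l ⊕ l ⊕ l)))

Answer: h(d(g(d(c ⊕ j ⊕ l, b ⊕ j ⊕ j, c ⊕ c ⊕ c ⊕ l), g(b, l) ⊕ h(j)), d(d(c, b, c) ⊕ j ⊕ l, d(b ⊕ j ⊕ j, g(l, j), h(c)), d(j, l, c) ⊕ h(l)), d(g(c ⊕ j ⊕ l ⊕ l, d(c, j, c)), g(j ⊕ l, g(b, j)), c ⊕ g(l, l) ⊕ j ⊕ l ⊕ l ⊕ l)))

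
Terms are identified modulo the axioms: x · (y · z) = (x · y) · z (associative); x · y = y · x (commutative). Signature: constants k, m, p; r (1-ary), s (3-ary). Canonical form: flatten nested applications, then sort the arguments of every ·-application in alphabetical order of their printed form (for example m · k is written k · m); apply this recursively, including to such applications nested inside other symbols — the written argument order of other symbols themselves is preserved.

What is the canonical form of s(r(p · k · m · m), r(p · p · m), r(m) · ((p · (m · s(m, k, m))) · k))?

Answer: s(r(k · m · m · p), r(m · p · p), k · m · p · r(m) · s(m, k, m))

Derivation:
Work inside:  r(m) · ((p · (m · s(m, k, m))) · k)
Flatten:  r(m) · p · m · s(m, k, m) · k
Order the arguments:  k · m · p · r(m) · s(m, k, m)
Reassemble:  s(r(k · m · m · p), r(m · p · p), k · m · p · r(m) · s(m, k, m))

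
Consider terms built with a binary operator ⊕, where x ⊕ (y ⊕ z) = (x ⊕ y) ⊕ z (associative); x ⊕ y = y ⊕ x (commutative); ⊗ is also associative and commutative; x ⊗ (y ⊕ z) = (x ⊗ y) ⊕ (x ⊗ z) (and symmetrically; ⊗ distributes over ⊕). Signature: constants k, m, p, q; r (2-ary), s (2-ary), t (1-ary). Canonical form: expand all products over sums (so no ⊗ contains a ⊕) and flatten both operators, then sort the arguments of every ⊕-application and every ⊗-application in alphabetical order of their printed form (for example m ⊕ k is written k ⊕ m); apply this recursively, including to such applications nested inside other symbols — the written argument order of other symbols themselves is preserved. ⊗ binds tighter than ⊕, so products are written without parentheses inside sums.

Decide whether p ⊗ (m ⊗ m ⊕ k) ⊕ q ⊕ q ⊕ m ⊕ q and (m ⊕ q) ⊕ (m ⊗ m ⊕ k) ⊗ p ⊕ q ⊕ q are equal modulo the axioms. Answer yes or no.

Left:  p ⊗ (m ⊗ m ⊕ k) ⊕ q ⊕ q ⊕ m ⊕ q
  Distribute:  m ⊗ m ⊗ p ⊕ k ⊗ p ⊕ q ⊕ q ⊕ m ⊕ q
  Sort:  k ⊗ p ⊕ m ⊕ m ⊗ m ⊗ p ⊕ q ⊕ q ⊕ q
Right:  (m ⊕ q) ⊕ (m ⊗ m ⊕ k) ⊗ p ⊕ q ⊕ q
  Distribute:  m ⊕ q ⊕ m ⊗ m ⊗ p ⊕ k ⊗ p ⊕ q ⊕ q
  Order the arguments:  k ⊗ p ⊕ m ⊕ m ⊗ m ⊗ p ⊕ q ⊕ q ⊕ q

Answer: yes — both canonical forms are k ⊗ p ⊕ m ⊕ m ⊗ m ⊗ p ⊕ q ⊕ q ⊕ q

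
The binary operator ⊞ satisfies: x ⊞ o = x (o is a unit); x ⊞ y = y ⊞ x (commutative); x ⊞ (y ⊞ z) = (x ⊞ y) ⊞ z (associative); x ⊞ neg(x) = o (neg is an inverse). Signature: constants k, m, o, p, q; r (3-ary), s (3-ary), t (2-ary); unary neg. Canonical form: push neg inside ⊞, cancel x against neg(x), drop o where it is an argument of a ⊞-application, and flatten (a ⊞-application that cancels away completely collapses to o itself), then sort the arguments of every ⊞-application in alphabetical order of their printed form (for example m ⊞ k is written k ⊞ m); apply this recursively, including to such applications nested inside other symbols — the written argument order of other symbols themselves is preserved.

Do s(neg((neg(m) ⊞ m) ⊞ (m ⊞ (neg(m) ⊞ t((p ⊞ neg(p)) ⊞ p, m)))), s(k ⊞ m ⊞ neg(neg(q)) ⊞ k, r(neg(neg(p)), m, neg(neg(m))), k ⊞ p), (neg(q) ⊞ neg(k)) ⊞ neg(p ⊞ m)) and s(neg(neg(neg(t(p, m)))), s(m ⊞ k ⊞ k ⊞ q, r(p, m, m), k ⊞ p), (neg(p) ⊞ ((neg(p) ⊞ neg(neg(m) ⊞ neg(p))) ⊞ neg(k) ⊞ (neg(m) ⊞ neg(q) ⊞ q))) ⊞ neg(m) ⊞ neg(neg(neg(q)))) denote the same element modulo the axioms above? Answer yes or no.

Left:  s(neg((neg(m) ⊞ m) ⊞ (m ⊞ (neg(m) ⊞ t((p ⊞ neg(p)) ⊞ p, m)))), s(k ⊞ m ⊞ neg(neg(q)) ⊞ k, r(neg(neg(p)), m, neg(neg(m))), k ⊞ p), (neg(q) ⊞ neg(k)) ⊞ neg(p ⊞ m))
  Work inside:  (neg(m) ⊞ m) ⊞ (m ⊞ (neg(m) ⊞ t((p ⊞ neg(p)) ⊞ p, m)))
  Cancel inverse pairs:  m cancels
  Combine occurrences:  t(p, m)
  Put back:  s(neg(t(p, m)), s(k ⊞ k ⊞ m ⊞ q, r(p, m, m), k ⊞ p), neg(k) ⊞ neg(m) ⊞ neg(p) ⊞ neg(q))
Right:  s(neg(neg(neg(t(p, m)))), s(m ⊞ k ⊞ k ⊞ q, r(p, m, m), k ⊞ p), (neg(p) ⊞ ((neg(p) ⊞ neg(neg(m) ⊞ neg(p))) ⊞ neg(k) ⊞ (neg(m) ⊞ neg(q) ⊞ q))) ⊞ neg(m) ⊞ neg(neg(neg(q))))
  Work inside:  (neg(p) ⊞ ((neg(p) ⊞ neg(neg(m) ⊞ neg(p))) ⊞ neg(k) ⊞ (neg(m) ⊞ neg(q) ⊞ q))) ⊞ neg(m) ⊞ neg(neg(neg(q)))
  Push neg inside:  distribute neg over ⊞ and collapse double neg
  Collect terms:  neg(p) ⊞ neg(m) ⊞ neg(k) ⊞ neg(q)
  Sort arguments:  neg(k) ⊞ neg(m) ⊞ neg(p) ⊞ neg(q)
  Reassemble:  s(neg(t(p, m)), s(k ⊞ k ⊞ m ⊞ q, r(p, m, m), k ⊞ p), neg(k) ⊞ neg(m) ⊞ neg(p) ⊞ neg(q))

Answer: yes — both canonical forms are s(neg(t(p, m)), s(k ⊞ k ⊞ m ⊞ q, r(p, m, m), k ⊞ p), neg(k) ⊞ neg(m) ⊞ neg(p) ⊞ neg(q))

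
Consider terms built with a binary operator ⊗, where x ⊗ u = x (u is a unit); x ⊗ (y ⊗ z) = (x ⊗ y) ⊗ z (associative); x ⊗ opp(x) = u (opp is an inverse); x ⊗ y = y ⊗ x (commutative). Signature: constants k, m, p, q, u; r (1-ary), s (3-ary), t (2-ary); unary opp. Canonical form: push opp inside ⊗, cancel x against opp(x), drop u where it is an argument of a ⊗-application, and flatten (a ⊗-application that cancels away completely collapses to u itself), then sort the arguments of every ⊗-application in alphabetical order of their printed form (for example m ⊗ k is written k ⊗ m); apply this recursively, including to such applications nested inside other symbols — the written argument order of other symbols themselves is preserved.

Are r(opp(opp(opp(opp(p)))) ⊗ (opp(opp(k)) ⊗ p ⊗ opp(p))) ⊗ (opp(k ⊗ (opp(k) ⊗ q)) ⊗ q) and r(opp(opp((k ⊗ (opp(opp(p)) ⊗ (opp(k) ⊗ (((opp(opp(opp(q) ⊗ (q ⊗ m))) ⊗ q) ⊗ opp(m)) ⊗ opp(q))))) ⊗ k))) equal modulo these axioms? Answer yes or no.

Left:  r(opp(opp(opp(opp(p)))) ⊗ (opp(opp(k)) ⊗ p ⊗ opp(p))) ⊗ (opp(k ⊗ (opp(k) ⊗ q)) ⊗ q)
  Push opp inside:  distribute opp over ⊗ and collapse double opp
  Cancel inverse pairs:  k cancels; q cancels
  Collect:  r(k ⊗ p)
Right:  r(opp(opp((k ⊗ (opp(opp(p)) ⊗ (opp(k) ⊗ (((opp(opp(opp(q) ⊗ (q ⊗ m))) ⊗ q) ⊗ opp(m)) ⊗ opp(q))))) ⊗ k)))
  Work inside:  (k ⊗ (opp(opp(p)) ⊗ (opp(k) ⊗ (((opp(opp(opp(q) ⊗ (q ⊗ m))) ⊗ q) ⊗ opp(m)) ⊗ opp(q))))) ⊗ k
  Push opp inside:  distribute opp over ⊗ and collapse double opp
  Inverses cancel:  q cancels; m cancels
  Collect:  k ⊗ p
  Put back:  r(k ⊗ p)

Answer: yes — both canonical forms are r(k ⊗ p)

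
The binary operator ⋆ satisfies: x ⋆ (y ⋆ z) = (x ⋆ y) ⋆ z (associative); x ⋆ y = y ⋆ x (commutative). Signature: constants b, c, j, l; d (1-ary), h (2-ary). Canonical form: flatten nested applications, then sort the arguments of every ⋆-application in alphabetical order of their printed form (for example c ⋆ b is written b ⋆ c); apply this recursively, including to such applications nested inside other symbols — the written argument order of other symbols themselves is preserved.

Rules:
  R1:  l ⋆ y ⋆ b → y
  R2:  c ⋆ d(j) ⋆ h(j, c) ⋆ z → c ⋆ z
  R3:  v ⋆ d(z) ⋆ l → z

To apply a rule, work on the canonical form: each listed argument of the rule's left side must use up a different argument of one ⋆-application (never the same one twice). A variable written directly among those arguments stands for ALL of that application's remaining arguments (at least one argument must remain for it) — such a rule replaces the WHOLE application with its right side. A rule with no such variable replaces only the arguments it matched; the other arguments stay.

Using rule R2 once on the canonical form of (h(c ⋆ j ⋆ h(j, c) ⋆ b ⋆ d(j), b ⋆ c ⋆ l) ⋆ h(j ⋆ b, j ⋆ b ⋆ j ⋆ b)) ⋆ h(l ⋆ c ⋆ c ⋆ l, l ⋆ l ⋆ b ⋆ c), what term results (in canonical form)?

Answer: h(b ⋆ c ⋆ j, b ⋆ c ⋆ l) ⋆ h(b ⋆ j, b ⋆ b ⋆ j ⋆ j) ⋆ h(c ⋆ c ⋆ l ⋆ l, b ⋆ c ⋆ l ⋆ l)

Derivation:
Canonical form:  h(b ⋆ c ⋆ d(j) ⋆ h(j, c) ⋆ j, b ⋆ c ⋆ l) ⋆ h(b ⋆ j, b ⋆ b ⋆ j ⋆ j) ⋆ h(c ⋆ c ⋆ l ⋆ l, b ⋆ c ⋆ l ⋆ l)
Match R2:  consume c, d(j), h(j, c);  z := b ⋆ j
The extension variable absorbs all remaining arguments, so the whole application is rewritten.
Result:  h(b ⋆ c ⋆ j, b ⋆ c ⋆ l) ⋆ h(b ⋆ j, b ⋆ b ⋆ j ⋆ j) ⋆ h(c ⋆ c ⋆ l ⋆ l, b ⋆ c ⋆ l ⋆ l)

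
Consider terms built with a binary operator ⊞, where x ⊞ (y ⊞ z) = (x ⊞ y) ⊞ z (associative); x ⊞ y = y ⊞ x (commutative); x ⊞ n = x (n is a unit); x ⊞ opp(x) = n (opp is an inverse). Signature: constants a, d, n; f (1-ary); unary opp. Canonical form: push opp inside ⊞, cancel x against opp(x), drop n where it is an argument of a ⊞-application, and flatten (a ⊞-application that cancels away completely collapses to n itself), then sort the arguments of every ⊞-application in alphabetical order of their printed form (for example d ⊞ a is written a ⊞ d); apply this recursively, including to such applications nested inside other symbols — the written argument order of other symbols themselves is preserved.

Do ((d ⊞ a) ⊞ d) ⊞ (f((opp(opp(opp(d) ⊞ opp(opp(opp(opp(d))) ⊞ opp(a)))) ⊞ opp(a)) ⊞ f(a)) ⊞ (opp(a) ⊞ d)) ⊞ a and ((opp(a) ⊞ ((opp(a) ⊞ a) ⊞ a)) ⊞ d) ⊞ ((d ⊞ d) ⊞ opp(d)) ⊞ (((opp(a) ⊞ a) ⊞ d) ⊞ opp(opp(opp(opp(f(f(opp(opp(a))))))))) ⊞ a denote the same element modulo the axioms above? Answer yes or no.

Left:  ((d ⊞ a) ⊞ d) ⊞ (f((opp(opp(opp(d) ⊞ opp(opp(opp(opp(d))) ⊞ opp(a)))) ⊞ opp(a)) ⊞ f(a)) ⊞ (opp(a) ⊞ d)) ⊞ a
  Push opp inside:  distribute opp over ⊞ and collapse double opp
  Combine occurrences:  d ⊞ d ⊞ d ⊞ a ⊞ f(f(a))
  Sort:  a ⊞ d ⊞ d ⊞ d ⊞ f(f(a))
Right:  ((opp(a) ⊞ ((opp(a) ⊞ a) ⊞ a)) ⊞ d) ⊞ ((d ⊞ d) ⊞ opp(d)) ⊞ (((opp(a) ⊞ a) ⊞ d) ⊞ opp(opp(opp(opp(f(f(opp(opp(a))))))))) ⊞ a
  Push opp inside:  distribute opp over ⊞ and collapse double opp
  Collect:  a ⊞ d ⊞ d ⊞ d ⊞ f(f(a))

Answer: yes — both canonical forms are a ⊞ d ⊞ d ⊞ d ⊞ f(f(a))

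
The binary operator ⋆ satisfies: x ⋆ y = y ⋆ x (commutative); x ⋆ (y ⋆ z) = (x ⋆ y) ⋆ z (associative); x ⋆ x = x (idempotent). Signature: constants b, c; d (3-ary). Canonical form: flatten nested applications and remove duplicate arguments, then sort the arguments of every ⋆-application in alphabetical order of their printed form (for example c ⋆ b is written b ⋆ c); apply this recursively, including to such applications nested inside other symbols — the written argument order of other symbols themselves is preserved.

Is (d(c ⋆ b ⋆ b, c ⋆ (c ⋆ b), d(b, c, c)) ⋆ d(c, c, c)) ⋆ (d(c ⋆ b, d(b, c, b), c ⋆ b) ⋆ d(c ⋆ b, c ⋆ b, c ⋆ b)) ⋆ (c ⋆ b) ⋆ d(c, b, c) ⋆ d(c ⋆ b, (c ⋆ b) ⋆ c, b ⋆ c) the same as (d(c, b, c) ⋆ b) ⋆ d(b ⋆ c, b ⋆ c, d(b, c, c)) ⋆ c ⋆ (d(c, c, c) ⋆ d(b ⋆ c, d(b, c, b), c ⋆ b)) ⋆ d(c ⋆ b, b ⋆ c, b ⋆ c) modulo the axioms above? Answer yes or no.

Left:  (d(c ⋆ b ⋆ b, c ⋆ (c ⋆ b), d(b, c, c)) ⋆ d(c, c, c)) ⋆ (d(c ⋆ b, d(b, c, b), c ⋆ b) ⋆ d(c ⋆ b, c ⋆ b, c ⋆ b)) ⋆ (c ⋆ b) ⋆ d(c, b, c) ⋆ d(c ⋆ b, (c ⋆ b) ⋆ c, b ⋆ c)
  Flatten:  d(c ⋆ b ⋆ b, c ⋆ (c ⋆ b), d(b, c, c)) ⋆ d(c, c, c) ⋆ d(c ⋆ b, d(b, c, b), c ⋆ b) ⋆ d(c ⋆ b, c ⋆ b, c ⋆ b) ⋆ c ⋆ b ⋆ d(c, b, c) ⋆ d(c ⋆ b, (c ⋆ b) ⋆ c, b ⋆ c)
  Simplify inside:  d(c ⋆ b ⋆ b, c ⋆ (c ⋆ b), d(b, c, c))  →  d(b ⋆ c, b ⋆ c, d(b, c, c))
  Simplify inside:  d(c ⋆ b, d(b, c, b), c ⋆ b)  →  d(b ⋆ c, d(b, c, b), b ⋆ c)
  Inside:  d(c ⋆ b, c ⋆ b, c ⋆ b)  →  d(b ⋆ c, b ⋆ c, b ⋆ c)
  Drop duplicates:  drop duplicate d(b ⋆ c, b ⋆ c, b ⋆ c)
  Sort arguments:  b ⋆ c ⋆ d(b ⋆ c, b ⋆ c, b ⋆ c) ⋆ d(b ⋆ c, b ⋆ c, d(b, c, c)) ⋆ d(b ⋆ c, d(b, c, b), b ⋆ c) ⋆ d(c, b, c) ⋆ d(c, c, c)
Right:  (d(c, b, c) ⋆ b) ⋆ d(b ⋆ c, b ⋆ c, d(b, c, c)) ⋆ c ⋆ (d(c, c, c) ⋆ d(b ⋆ c, d(b, c, b), c ⋆ b)) ⋆ d(c ⋆ b, b ⋆ c, b ⋆ c)
  Flatten:  d(c, b, c) ⋆ b ⋆ d(b ⋆ c, b ⋆ c, d(b, c, c)) ⋆ c ⋆ d(c, c, c) ⋆ d(b ⋆ c, d(b, c, b), c ⋆ b) ⋆ d(c ⋆ b, b ⋆ c, b ⋆ c)
  Canonicalize subterm:  d(b ⋆ c, d(b, c, b), c ⋆ b)  →  d(b ⋆ c, d(b, c, b), b ⋆ c)
  Inside:  d(c ⋆ b, b ⋆ c, b ⋆ c)  →  d(b ⋆ c, b ⋆ c, b ⋆ c)
  Sort:  b ⋆ c ⋆ d(b ⋆ c, b ⋆ c, b ⋆ c) ⋆ d(b ⋆ c, b ⋆ c, d(b, c, c)) ⋆ d(b ⋆ c, d(b, c, b), b ⋆ c) ⋆ d(c, b, c) ⋆ d(c, c, c)

Answer: yes — both canonical forms are b ⋆ c ⋆ d(b ⋆ c, b ⋆ c, b ⋆ c) ⋆ d(b ⋆ c, b ⋆ c, d(b, c, c)) ⋆ d(b ⋆ c, d(b, c, b), b ⋆ c) ⋆ d(c, b, c) ⋆ d(c, c, c)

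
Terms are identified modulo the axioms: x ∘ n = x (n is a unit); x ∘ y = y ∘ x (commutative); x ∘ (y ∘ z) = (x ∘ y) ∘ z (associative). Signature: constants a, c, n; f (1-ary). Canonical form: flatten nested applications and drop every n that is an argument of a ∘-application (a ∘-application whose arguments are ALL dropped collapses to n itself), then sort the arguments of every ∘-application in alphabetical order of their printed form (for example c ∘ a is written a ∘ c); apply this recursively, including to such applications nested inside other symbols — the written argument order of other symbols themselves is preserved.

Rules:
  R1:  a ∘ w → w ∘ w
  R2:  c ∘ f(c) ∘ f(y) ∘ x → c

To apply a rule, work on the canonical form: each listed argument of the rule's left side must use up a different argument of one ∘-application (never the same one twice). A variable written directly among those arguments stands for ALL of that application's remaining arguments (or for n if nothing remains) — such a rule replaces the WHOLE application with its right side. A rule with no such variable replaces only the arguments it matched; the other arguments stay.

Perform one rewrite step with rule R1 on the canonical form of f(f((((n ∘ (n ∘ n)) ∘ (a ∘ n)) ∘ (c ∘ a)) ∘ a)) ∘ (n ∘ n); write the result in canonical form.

Answer: f(f(a ∘ a ∘ a ∘ a ∘ c ∘ c))

Derivation:
Canonical form:  f(f(a ∘ a ∘ a ∘ c))
Apply R1:  consuming a;  w := a ∘ a ∘ c
The extension variable absorbs all remaining arguments, so the whole application is rewritten.
New term:  f(f(a ∘ a ∘ a ∘ a ∘ c ∘ c))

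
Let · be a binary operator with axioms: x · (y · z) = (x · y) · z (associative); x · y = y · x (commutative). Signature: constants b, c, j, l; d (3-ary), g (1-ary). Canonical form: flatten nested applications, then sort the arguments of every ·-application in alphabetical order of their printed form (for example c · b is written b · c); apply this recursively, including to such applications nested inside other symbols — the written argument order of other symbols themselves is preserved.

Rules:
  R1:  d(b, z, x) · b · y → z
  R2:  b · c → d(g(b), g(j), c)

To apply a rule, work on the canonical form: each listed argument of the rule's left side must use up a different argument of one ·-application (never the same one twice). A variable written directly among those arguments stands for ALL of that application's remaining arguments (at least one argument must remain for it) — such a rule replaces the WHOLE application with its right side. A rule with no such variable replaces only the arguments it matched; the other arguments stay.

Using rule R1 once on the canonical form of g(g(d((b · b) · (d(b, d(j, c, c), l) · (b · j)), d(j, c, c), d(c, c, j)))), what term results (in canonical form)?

Canonical form:  g(g(d(b · b · b · d(b, d(j, c, c), l) · j, d(j, c, c), d(c, c, j))))
R1 matches:  uses b, d(b, d(j, c, c), l);  x := l, y := b · b · j, z := d(j, c, c)
Every leftover argument binds to the variable; the entire application is replaced.
New term:  g(g(d(d(j, c, c), d(j, c, c), d(c, c, j))))

Answer: g(g(d(d(j, c, c), d(j, c, c), d(c, c, j))))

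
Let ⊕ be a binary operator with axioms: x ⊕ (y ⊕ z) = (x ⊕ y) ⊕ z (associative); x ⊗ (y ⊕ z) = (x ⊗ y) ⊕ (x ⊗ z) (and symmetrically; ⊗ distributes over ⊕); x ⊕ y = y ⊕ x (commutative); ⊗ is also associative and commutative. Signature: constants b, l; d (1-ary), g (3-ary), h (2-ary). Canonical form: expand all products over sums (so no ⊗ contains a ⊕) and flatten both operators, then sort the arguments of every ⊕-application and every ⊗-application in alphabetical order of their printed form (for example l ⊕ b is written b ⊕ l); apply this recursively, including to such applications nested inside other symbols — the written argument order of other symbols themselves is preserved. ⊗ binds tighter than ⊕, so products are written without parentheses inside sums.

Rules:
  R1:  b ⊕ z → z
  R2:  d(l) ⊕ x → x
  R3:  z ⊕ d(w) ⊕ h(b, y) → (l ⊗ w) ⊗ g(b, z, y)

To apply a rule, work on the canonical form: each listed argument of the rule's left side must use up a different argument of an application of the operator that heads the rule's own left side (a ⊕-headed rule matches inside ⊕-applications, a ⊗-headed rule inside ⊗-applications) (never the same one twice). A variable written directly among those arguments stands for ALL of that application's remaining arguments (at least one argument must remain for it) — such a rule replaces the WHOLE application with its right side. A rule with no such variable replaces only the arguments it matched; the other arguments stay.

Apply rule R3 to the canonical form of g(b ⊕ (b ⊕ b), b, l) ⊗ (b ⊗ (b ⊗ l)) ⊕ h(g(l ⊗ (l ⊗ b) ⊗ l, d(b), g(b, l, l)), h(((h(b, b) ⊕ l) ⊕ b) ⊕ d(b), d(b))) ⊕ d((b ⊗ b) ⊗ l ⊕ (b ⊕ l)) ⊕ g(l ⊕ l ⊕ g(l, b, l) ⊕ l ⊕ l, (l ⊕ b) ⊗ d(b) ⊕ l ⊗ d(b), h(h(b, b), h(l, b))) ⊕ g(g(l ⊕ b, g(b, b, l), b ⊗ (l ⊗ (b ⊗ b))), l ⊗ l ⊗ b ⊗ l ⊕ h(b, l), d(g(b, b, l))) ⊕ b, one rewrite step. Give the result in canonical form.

Canonical form:  b ⊕ b ⊗ b ⊗ g(b ⊕ b ⊕ b, b, l) ⊗ l ⊕ d(b ⊕ b ⊗ b ⊗ l ⊕ l) ⊕ g(g(b ⊕ l, g(b, b, l), b ⊗ b ⊗ b ⊗ l), b ⊗ l ⊗ l ⊗ l ⊕ h(b, l), d(g(b, b, l))) ⊕ g(g(l, b, l) ⊕ l ⊕ l ⊕ l ⊕ l, b ⊗ d(b) ⊕ d(b) ⊗ l ⊕ d(b) ⊗ l, h(h(b, b), h(l, b))) ⊕ h(g(b ⊗ l ⊗ l ⊗ l, d(b), g(b, l, l)), h(b ⊕ d(b) ⊕ h(b, b) ⊕ l, d(b)))
Apply R3:  consuming d(b), h(b, b);  w := b, y := b, z := b ⊕ l
Every leftover argument binds to the variable; the entire application is replaced.
New term:  b ⊕ b ⊗ b ⊗ g(b ⊕ b ⊕ b, b, l) ⊗ l ⊕ d(b ⊕ b ⊗ b ⊗ l ⊕ l) ⊕ g(g(b ⊕ l, g(b, b, l), b ⊗ b ⊗ b ⊗ l), b ⊗ l ⊗ l ⊗ l ⊕ h(b, l), d(g(b, b, l))) ⊕ g(g(l, b, l) ⊕ l ⊕ l ⊕ l ⊕ l, b ⊗ d(b) ⊕ d(b) ⊗ l ⊕ d(b) ⊗ l, h(h(b, b), h(l, b))) ⊕ h(g(b ⊗ l ⊗ l ⊗ l, d(b), g(b, l, l)), h(b ⊗ g(b, b ⊕ l, b) ⊗ l, d(b)))

Answer: b ⊕ b ⊗ b ⊗ g(b ⊕ b ⊕ b, b, l) ⊗ l ⊕ d(b ⊕ b ⊗ b ⊗ l ⊕ l) ⊕ g(g(b ⊕ l, g(b, b, l), b ⊗ b ⊗ b ⊗ l), b ⊗ l ⊗ l ⊗ l ⊕ h(b, l), d(g(b, b, l))) ⊕ g(g(l, b, l) ⊕ l ⊕ l ⊕ l ⊕ l, b ⊗ d(b) ⊕ d(b) ⊗ l ⊕ d(b) ⊗ l, h(h(b, b), h(l, b))) ⊕ h(g(b ⊗ l ⊗ l ⊗ l, d(b), g(b, l, l)), h(b ⊗ g(b, b ⊕ l, b) ⊗ l, d(b)))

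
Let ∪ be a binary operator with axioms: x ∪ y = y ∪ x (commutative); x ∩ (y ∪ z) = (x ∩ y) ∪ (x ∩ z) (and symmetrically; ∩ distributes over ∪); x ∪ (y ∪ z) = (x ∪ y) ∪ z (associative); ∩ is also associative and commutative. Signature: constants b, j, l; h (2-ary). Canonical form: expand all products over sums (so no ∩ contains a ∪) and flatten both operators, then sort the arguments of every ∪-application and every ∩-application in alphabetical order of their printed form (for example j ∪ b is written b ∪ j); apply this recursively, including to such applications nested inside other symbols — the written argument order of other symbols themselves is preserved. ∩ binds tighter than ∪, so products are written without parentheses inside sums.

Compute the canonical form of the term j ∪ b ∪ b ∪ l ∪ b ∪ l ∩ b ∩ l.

Answer: b ∪ b ∪ b ∪ b ∩ l ∩ l ∪ j ∪ l

Derivation:
Un-nest:  j ∪ b ∪ b ∪ l ∪ b ∪ b ∩ l ∩ l
Sort:  b ∪ b ∪ b ∪ b ∩ l ∩ l ∪ j ∪ l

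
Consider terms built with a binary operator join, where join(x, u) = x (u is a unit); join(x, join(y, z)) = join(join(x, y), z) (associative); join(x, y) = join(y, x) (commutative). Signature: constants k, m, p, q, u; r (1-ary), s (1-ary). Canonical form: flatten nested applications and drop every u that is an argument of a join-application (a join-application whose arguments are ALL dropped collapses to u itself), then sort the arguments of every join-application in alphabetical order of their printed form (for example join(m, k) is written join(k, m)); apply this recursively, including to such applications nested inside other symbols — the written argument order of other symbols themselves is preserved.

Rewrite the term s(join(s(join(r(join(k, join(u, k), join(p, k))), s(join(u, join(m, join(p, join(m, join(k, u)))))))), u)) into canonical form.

Answer: s(s(join(r(join(k, k, k, p)), s(join(k, m, m, p)))))

Derivation:
Work inside:  join(s(join(r(join(k, join(u, k), join(p, k))), s(join(u, join(m, join(p, join(m, join(k, u)))))))), u)
Simplify inside:  s(join(r(join(k, join(u, k), join(p, k))), s(join(u, join(m, join(p, join(m, join(k, u))))))))  →  s(join(r(join(k, k, k, p)), s(join(k, m, m, p))))
Units out:  drop u
Sort arguments:  s(join(r(join(k, k, k, p)), s(join(k, m, m, p))))
Rebuild:  s(s(join(r(join(k, k, k, p)), s(join(k, m, m, p)))))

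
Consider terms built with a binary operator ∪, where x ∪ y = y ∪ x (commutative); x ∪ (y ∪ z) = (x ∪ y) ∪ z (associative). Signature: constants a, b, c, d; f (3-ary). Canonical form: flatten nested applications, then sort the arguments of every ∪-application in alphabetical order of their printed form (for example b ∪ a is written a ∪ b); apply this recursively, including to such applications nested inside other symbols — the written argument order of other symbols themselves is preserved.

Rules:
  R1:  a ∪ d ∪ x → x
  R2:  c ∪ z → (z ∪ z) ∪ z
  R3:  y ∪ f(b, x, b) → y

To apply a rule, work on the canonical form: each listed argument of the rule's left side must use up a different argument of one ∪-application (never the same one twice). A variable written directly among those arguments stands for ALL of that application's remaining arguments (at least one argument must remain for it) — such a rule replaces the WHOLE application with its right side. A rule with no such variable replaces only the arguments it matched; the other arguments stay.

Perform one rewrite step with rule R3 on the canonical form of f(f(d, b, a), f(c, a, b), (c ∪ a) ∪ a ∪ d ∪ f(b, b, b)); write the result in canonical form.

Canonical form:  f(f(d, b, a), f(c, a, b), a ∪ a ∪ c ∪ d ∪ f(b, b, b))
Match R3:  consume f(b, b, b);  x := b, y := a ∪ a ∪ c ∪ d
Every leftover argument binds to the variable; the entire application is replaced.
New term:  f(f(d, b, a), f(c, a, b), a ∪ a ∪ c ∪ d)

Answer: f(f(d, b, a), f(c, a, b), a ∪ a ∪ c ∪ d)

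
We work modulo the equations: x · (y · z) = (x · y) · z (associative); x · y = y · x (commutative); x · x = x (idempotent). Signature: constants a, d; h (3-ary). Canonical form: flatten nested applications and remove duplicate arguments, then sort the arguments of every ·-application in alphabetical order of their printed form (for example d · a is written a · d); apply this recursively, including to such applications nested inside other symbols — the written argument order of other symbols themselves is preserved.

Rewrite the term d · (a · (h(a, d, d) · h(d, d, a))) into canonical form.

Answer: a · d · h(a, d, d) · h(d, d, a)

Derivation:
Merge nested applications:  d · a · h(a, d, d) · h(d, d, a)
Order the arguments:  a · d · h(a, d, d) · h(d, d, a)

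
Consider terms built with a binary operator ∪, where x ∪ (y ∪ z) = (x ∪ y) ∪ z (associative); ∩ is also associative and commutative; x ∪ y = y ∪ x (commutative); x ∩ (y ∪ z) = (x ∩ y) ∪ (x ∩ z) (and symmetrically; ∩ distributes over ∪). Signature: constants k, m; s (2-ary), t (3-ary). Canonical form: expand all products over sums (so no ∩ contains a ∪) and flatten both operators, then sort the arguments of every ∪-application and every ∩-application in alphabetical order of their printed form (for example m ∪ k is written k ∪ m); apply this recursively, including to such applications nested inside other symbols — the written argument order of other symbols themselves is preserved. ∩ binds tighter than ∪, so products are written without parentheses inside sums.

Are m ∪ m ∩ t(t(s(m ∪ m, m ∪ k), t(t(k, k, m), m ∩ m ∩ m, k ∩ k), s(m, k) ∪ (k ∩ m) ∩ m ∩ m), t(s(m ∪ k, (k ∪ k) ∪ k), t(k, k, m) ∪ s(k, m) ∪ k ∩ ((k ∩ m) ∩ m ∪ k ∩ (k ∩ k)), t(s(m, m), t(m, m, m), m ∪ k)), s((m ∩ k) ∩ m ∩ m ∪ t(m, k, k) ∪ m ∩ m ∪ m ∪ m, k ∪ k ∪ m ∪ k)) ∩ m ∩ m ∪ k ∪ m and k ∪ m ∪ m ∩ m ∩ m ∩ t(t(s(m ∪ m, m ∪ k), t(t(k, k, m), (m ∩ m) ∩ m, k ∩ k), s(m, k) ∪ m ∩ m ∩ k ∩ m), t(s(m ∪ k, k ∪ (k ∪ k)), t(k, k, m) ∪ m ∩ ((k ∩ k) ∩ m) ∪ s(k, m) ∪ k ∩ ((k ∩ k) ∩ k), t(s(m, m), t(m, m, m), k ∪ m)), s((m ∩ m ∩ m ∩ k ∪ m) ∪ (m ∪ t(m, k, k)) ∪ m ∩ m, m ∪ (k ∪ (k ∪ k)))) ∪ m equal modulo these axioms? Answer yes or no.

Left:  m ∪ m ∩ t(t(s(m ∪ m, m ∪ k), t(t(k, k, m), m ∩ m ∩ m, k ∩ k), s(m, k) ∪ (k ∩ m) ∩ m ∩ m), t(s(m ∪ k, (k ∪ k) ∪ k), t(k, k, m) ∪ s(k, m) ∪ k ∩ ((k ∩ m) ∩ m ∪ k ∩ (k ∩ k)), t(s(m, m), t(m, m, m), m ∪ k)), s((m ∩ k) ∩ m ∩ m ∪ t(m, k, k) ∪ m ∩ m ∪ m ∪ m, k ∪ k ∪ m ∪ k)) ∩ m ∩ m ∪ k ∪ m
  Expand:  m ∪ m ∩ m ∩ m ∩ t(t(s(m ∪ m, k ∪ m), t(t(k, k, m), m ∩ m ∩ m, k ∩ k), k ∩ m ∩ m ∩ m ∪ s(m, k)), t(s(k ∪ m, k ∪ k ∪ k), k ∩ k ∩ k ∩ k ∪ k ∩ k ∩ m ∩ m ∪ s(k, m) ∪ t(k, k, m), t(s(m, m), t(m, m, m), k ∪ m)), s(k ∩ m ∩ m ∩ m ∪ m ∪ m ∪ m ∩ m ∪ t(m, k, k), k ∪ k ∪ k ∪ m)) ∪ k ∪ m
  Order the arguments:  k ∪ m ∪ m ∪ m ∩ m ∩ m ∩ t(t(s(m ∪ m, k ∪ m), t(t(k, k, m), m ∩ m ∩ m, k ∩ k), k ∩ m ∩ m ∩ m ∪ s(m, k)), t(s(k ∪ m, k ∪ k ∪ k), k ∩ k ∩ k ∩ k ∪ k ∩ k ∩ m ∩ m ∪ s(k, m) ∪ t(k, k, m), t(s(m, m), t(m, m, m), k ∪ m)), s(k ∩ m ∩ m ∩ m ∪ m ∪ m ∪ m ∩ m ∪ t(m, k, k), k ∪ k ∪ k ∪ m))
Right:  k ∪ m ∪ m ∩ m ∩ m ∩ t(t(s(m ∪ m, m ∪ k), t(t(k, k, m), (m ∩ m) ∩ m, k ∩ k), s(m, k) ∪ m ∩ m ∩ k ∩ m), t(s(m ∪ k, k ∪ (k ∪ k)), t(k, k, m) ∪ m ∩ ((k ∩ k) ∩ m) ∪ s(k, m) ∪ k ∩ ((k ∩ k) ∩ k), t(s(m, m), t(m, m, m), k ∪ m)), s((m ∩ m ∩ m ∩ k ∪ m) ∪ (m ∪ t(m, k, k)) ∪ m ∩ m, m ∪ (k ∪ (k ∪ k)))) ∪ m
  Merge nested applications:  k ∪ m ∪ m ∩ m ∩ m ∩ t(t(s(m ∪ m, k ∪ m), t(t(k, k, m), m ∩ m ∩ m, k ∩ k), k ∩ m ∩ m ∩ m ∪ s(m, k)), t(s(k ∪ m, k ∪ k ∪ k), k ∩ k ∩ k ∩ k ∪ k ∩ k ∩ m ∩ m ∪ s(k, m) ∪ t(k, k, m), t(s(m, m), t(m, m, m), k ∪ m)), s(k ∩ m ∩ m ∩ m ∪ m ∪ m ∪ m ∩ m ∪ t(m, k, k), k ∪ k ∪ k ∪ m)) ∪ m
  Sort arguments:  k ∪ m ∪ m ∪ m ∩ m ∩ m ∩ t(t(s(m ∪ m, k ∪ m), t(t(k, k, m), m ∩ m ∩ m, k ∩ k), k ∩ m ∩ m ∩ m ∪ s(m, k)), t(s(k ∪ m, k ∪ k ∪ k), k ∩ k ∩ k ∩ k ∪ k ∩ k ∩ m ∩ m ∪ s(k, m) ∪ t(k, k, m), t(s(m, m), t(m, m, m), k ∪ m)), s(k ∩ m ∩ m ∩ m ∪ m ∪ m ∪ m ∩ m ∪ t(m, k, k), k ∪ k ∪ k ∪ m))

Answer: yes — both canonical forms are k ∪ m ∪ m ∪ m ∩ m ∩ m ∩ t(t(s(m ∪ m, k ∪ m), t(t(k, k, m), m ∩ m ∩ m, k ∩ k), k ∩ m ∩ m ∩ m ∪ s(m, k)), t(s(k ∪ m, k ∪ k ∪ k), k ∩ k ∩ k ∩ k ∪ k ∩ k ∩ m ∩ m ∪ s(k, m) ∪ t(k, k, m), t(s(m, m), t(m, m, m), k ∪ m)), s(k ∩ m ∩ m ∩ m ∪ m ∪ m ∪ m ∩ m ∪ t(m, k, k), k ∪ k ∪ k ∪ m))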